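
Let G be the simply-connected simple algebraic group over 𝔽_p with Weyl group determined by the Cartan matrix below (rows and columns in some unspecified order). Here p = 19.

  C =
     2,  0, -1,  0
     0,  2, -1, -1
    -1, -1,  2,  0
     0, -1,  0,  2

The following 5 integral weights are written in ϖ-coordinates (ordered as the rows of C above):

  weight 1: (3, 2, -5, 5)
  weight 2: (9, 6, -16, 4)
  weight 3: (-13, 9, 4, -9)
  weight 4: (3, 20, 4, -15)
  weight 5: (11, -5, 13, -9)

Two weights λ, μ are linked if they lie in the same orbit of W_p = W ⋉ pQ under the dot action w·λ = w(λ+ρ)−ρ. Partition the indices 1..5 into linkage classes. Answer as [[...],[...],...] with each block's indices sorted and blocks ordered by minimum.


Cartan matrix: type A_4 (|W|=120); un-permuting the 4 rows.

Each λ_j+ρ reduced to Ā_19; 4-tuples below use C's row order:

  λ_1+ρ ↦ (0, 1, 3, 5)
  λ_2+ρ ↦ (5, 5, 2, 3)
  λ_3+ρ ↦ (5, 5, 2, 3)
  λ_4+ρ ↦ (5, 5, 2, 3)
  λ_5+ρ ↦ (5, 5, 2, 3)

Partition of {1..5} into 2 W_19-dot-orbits:

[[1], [2, 3, 4, 5]]


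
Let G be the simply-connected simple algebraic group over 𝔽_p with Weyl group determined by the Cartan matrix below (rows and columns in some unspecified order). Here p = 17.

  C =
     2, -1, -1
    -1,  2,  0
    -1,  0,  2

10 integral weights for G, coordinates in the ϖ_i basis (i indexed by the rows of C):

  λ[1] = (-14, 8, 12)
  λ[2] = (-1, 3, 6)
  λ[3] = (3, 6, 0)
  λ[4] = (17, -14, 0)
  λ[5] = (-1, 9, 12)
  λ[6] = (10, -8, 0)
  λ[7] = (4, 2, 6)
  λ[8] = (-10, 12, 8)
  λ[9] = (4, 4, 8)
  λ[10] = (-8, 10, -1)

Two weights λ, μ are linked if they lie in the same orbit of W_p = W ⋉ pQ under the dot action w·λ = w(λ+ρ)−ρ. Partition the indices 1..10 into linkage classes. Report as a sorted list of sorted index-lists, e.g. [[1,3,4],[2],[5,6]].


Type A_3, rank 3, |W|=24; reorder rows/cols to standard.

Each λ_j+ρ reduced to Ā_17; 3-tuples below use C's row order:

  λ_1+ρ ↦ (9, 4, 0);  λ_2+ρ ↦ (0, 4, 7);  λ_3+ρ ↦ (4, 7, 1);  λ_4+ρ ↦ (4, 11, 1);  λ_5+ρ ↦ (0, 4, 7);  λ_6+ρ ↦ (4, 7, 1);  λ_7+ρ ↦ (5, 3, 7);  λ_8+ρ ↦ (9, 4, 0);  λ_9+ρ ↦ (5, 3, 7);  λ_10+ρ ↦ (0, 4, 7)

Partition of {1..10} into 5 W_17-dot-orbits:

[[1, 8], [2, 5, 10], [3, 6], [4], [7, 9]]


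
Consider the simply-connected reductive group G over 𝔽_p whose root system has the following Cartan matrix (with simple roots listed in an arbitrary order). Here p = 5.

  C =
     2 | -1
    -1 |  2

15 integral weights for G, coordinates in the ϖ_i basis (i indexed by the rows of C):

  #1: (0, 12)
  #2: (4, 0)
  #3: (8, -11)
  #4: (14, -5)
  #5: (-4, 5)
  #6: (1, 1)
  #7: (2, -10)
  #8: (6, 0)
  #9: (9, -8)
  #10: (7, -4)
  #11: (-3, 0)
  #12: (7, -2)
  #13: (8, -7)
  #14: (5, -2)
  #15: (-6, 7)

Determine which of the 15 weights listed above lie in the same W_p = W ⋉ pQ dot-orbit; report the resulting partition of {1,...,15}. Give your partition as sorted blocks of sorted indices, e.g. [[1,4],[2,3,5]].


Cartan matrix: type A_2 (|W|=6); un-permuting the 2 rows.

Alcove-folded reps (p=5, 15 weights, presented ϖ-order):

    λ_1 → (1, 1)
    λ_2 → (4, 0)
    λ_3 → (4, 0)
    λ_4 → (4, 0)
    λ_5 → (2, 2)
    λ_6 → (2, 2)
    λ_7 → (1, 1)
    λ_8 → (2, 2)
    λ_9 → (2, 0)
    λ_10 → (2, 0)
    λ_11 → (1, 1)
    λ_12 → (2, 2)
    λ_13 → (1, 1)
    λ_14 → (4, 0)
    λ_15 → (2, 0)

4 distinct reps among the 15 weights ⇒ 4 W_5-linkage classes:

[[1, 7, 11, 13], [2, 3, 4, 14], [5, 6, 8, 12], [9, 10, 15]]


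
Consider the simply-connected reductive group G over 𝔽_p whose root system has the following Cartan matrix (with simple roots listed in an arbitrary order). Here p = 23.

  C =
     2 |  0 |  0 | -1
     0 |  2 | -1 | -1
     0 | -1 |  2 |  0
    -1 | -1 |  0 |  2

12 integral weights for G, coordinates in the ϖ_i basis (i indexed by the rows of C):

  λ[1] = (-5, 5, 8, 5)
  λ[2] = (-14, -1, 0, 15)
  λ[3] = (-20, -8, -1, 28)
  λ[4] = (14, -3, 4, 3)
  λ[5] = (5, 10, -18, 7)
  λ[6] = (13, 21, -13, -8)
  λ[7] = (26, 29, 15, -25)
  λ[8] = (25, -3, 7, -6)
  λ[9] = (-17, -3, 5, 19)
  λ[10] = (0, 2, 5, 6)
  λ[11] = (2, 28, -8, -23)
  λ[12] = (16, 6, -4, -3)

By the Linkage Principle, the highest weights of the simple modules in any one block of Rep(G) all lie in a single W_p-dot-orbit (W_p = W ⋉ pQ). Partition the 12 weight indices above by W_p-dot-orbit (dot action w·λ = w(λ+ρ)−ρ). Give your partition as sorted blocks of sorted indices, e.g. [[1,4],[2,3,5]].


C ↔ A_4 under row/col permutation; |W(A_4)| = 120.

W_23-reps of the 12 weights in Ā_23 (same 4-coord order as C):

    λ_1+ρ ↦ (4, 6, 9, 2)
    λ_2+ρ ↦ (13, 0, 1, 3)
    λ_3+ρ ↦ (13, 0, 1, 3)
    λ_4+ρ ↦ (15, 2, 3, 2)
    λ_5+ρ ↦ (4, 6, 9, 2)
    λ_6+ρ ↦ (1, 3, 6, 7)
    λ_7+ρ ↦ (13, 0, 1, 3)
    λ_8+ρ ↦ (15, 2, 3, 2)
    λ_9+ρ ↦ (15, 2, 3, 2)
    λ_10+ρ ↦ (1, 3, 6, 7)
    λ_11+ρ ↦ (13, 0, 1, 3)
    λ_12+ρ ↦ (15, 2, 3, 2)

Partition of {1..12} into 4 W_23-dot-orbits:

[[1, 5], [2, 3, 7, 11], [4, 8, 9, 12], [6, 10]]


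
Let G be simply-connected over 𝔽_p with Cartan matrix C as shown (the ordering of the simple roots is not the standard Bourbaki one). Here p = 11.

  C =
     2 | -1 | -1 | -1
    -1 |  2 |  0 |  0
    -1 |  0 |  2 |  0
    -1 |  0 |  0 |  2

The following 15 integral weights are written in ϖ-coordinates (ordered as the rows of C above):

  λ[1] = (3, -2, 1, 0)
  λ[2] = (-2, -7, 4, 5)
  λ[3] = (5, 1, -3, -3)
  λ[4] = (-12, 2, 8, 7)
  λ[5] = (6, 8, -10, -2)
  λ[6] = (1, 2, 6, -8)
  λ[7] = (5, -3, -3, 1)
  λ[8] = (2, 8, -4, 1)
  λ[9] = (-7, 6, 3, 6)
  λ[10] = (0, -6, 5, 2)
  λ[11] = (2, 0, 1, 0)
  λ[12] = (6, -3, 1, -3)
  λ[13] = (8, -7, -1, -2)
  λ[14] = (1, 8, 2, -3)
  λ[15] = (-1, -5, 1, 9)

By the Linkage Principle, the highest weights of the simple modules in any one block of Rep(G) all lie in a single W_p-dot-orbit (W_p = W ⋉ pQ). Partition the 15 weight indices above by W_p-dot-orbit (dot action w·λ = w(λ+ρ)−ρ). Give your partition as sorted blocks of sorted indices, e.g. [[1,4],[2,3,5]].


Dynkin diagram of C (from the 6 off-diagonal −1 entries): D_4.

Folding the 15 weights λ_j+ρ into Ā_11 (reps in the given 4-coord order):

    λ_1 → (3, 1, 2, 1)
    λ_2 → (3, 1, 2, 1)
    λ_3 → (2, 2, 2, 2)
    λ_4 → (2, 6, 0, 1)
    λ_5 → (2, 2, 2, 2)
    λ_6 → (2, 2, 2, 2)
    λ_7 → (2, 2, 2, 2)
    λ_8 → (2, 6, 0, 1)
    λ_9 → (3, 1, 2, 1)
    λ_10 → (3, 1, 2, 1)
    λ_11 → (3, 1, 2, 1)
    λ_12 → (2, 2, 2, 2)
    λ_13 → (2, 6, 0, 1)
    λ_14 → (2, 6, 0, 1)
    λ_15 → (1, 0, 2, 6)

Grouping the 15 weights by Ā_11-representative: 4 linkage classes.

[[1, 2, 9, 10, 11], [3, 5, 6, 7, 12], [4, 8, 13, 14], [15]]


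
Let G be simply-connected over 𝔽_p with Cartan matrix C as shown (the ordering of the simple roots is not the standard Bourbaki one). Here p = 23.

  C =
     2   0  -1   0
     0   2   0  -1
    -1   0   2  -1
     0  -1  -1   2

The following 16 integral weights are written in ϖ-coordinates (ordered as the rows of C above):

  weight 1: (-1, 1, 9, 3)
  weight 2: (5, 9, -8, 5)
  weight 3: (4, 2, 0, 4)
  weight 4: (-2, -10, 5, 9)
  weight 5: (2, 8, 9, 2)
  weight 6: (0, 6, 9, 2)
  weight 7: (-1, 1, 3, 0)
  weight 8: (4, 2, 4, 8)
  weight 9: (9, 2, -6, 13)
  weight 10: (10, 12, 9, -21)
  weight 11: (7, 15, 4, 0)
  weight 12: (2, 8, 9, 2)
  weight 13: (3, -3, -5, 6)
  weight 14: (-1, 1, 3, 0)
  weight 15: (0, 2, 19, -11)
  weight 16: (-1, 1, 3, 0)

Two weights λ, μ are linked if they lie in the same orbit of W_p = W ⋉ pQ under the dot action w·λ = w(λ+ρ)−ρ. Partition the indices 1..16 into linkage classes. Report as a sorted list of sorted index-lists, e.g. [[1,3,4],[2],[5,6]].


Root system A_4: the 4×4 matrix C matches after relabeling.

W_23-reps of the 16 weights in Ā_23 (same 4-coord order as C):

    λ_1 → (0, 2, 10, 4)
    λ_2 → (1, 9, 5, 1)
    λ_3 → (5, 3, 1, 5)
    λ_4 → (1, 9, 5, 1)
    λ_5 → (1, 7, 10, 3)
    λ_6 → (1, 7, 10, 3)
    λ_7 → (0, 2, 4, 1)
    λ_8 → (5, 3, 5, 9)
    λ_9 → (5, 3, 5, 9)
    λ_10 → (1, 7, 10, 3)
    λ_11 → (1, 9, 5, 1)
    λ_12 → (1, 7, 10, 3)
    λ_13 → (0, 2, 4, 1)
    λ_14 → (0, 2, 4, 1)
    λ_15 → (1, 7, 10, 3)
    λ_16 → (0, 2, 4, 1)

Grouping the 16 weights by Ā_23-representative: 6 linkage classes.

[[1], [2, 4, 11], [3], [5, 6, 10, 12, 15], [7, 13, 14, 16], [8, 9]]


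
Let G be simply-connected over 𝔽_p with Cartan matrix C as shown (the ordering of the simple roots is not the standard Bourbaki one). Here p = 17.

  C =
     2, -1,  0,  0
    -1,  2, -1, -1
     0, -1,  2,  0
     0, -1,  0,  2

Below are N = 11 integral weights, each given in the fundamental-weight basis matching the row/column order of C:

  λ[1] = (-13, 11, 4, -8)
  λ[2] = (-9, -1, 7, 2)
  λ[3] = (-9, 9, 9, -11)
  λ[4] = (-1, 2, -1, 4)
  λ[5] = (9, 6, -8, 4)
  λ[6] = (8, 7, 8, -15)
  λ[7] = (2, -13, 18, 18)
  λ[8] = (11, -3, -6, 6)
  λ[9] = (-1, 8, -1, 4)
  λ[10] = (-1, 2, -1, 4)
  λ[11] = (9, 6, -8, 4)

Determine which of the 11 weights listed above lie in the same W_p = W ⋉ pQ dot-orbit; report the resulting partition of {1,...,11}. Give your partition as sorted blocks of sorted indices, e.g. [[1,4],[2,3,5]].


Dynkin diagram of C (from the 6 off-diagonal −1 entries): D_4.

Alcove-folded reps (p=17, 11 weights, presented ϖ-order):

  λ_1 → (5, 5, 2, 0);  λ_2 → (0, 3, 0, 5);  λ_3 → (0, 5, 2, 2);  λ_4 → (0, 3, 0, 5);  λ_5 → (5, 5, 2, 0);  λ_6 → (0, 3, 0, 5);  λ_7 → (0, 5, 2, 2);  λ_8 → (5, 5, 2, 0);  λ_9 → (0, 3, 0, 5);  λ_10 → (0, 3, 0, 5);  λ_11 → (5, 5, 2, 0)

Grouping the 11 weights by Ā_17-representative: 3 linkage classes.

[[1, 5, 8, 11], [2, 4, 6, 9, 10], [3, 7]]


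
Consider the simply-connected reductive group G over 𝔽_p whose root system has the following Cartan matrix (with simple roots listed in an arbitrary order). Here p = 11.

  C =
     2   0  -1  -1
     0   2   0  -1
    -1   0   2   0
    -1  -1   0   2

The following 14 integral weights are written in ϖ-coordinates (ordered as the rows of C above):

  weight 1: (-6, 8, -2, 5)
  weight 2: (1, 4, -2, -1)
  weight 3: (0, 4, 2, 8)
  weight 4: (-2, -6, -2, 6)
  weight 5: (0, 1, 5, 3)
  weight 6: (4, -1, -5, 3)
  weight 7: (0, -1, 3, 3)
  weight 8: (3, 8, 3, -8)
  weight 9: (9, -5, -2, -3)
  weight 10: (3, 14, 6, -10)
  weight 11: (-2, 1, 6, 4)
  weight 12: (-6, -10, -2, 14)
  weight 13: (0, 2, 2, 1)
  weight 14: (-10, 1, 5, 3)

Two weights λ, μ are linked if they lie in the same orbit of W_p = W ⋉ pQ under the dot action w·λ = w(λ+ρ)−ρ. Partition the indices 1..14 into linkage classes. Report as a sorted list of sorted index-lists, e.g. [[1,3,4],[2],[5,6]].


A_4 Cartan matrix, 4 simple roots permuted; ρ=(1,1,1,1).

Alcove-folded reps (p=11, 14 weights, presented ϖ-order):

  λ_1 → (1, 5, 1, 0) · λ_2 → (1, 5, 1, 0) · λ_3 → (3, 2, 1, 4) · λ_4 → (1, 5, 1, 0) · λ_5 → (1, 0, 4, 4) · λ_6 → (1, 0, 4, 4) · λ_7 → (1, 0, 4, 4) · λ_8 → (3, 2, 1, 4) · λ_9 → (3, 2, 1, 4) · λ_10 → (1, 0, 4, 4) · λ_11 → (1, 0, 4, 4) · λ_12 → (1, 5, 1, 0) · λ_13 → (1, 3, 3, 2) · λ_14 → (1, 3, 3, 2)

Linkage partition of the 14 weights (4 classes, p=11):

[[1, 2, 4, 12], [3, 8, 9], [5, 6, 7, 10, 11], [13, 14]]


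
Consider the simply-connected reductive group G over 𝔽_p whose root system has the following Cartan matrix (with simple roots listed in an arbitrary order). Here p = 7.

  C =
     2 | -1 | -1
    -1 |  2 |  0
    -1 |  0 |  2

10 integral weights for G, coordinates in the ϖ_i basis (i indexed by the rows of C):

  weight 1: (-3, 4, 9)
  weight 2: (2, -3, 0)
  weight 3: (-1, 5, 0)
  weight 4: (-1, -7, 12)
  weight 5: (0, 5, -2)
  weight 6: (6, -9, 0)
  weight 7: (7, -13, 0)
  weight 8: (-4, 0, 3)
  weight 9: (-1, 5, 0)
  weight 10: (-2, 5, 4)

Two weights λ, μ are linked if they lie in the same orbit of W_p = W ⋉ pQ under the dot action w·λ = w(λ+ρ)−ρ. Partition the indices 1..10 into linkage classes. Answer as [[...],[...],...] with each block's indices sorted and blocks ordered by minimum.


Root system A_3: the 3×3 matrix C matches after relabeling.

Each λ_j+ρ reduced to Ā_7; 3-tuples below use C's row order:

    1: (1, 2, 1)
    2: (1, 2, 1)
    3: (0, 6, 1)
    4: (0, 6, 1)
    5: (0, 6, 1)
    6: (0, 6, 1)
    7: (1, 2, 1)
    8: (1, 2, 1)
    9: (0, 6, 1)
    10: (1, 2, 1)

2 distinct reps among the 10 weights ⇒ 2 W_7-linkage classes:

[[1, 2, 7, 8, 10], [3, 4, 5, 6, 9]]


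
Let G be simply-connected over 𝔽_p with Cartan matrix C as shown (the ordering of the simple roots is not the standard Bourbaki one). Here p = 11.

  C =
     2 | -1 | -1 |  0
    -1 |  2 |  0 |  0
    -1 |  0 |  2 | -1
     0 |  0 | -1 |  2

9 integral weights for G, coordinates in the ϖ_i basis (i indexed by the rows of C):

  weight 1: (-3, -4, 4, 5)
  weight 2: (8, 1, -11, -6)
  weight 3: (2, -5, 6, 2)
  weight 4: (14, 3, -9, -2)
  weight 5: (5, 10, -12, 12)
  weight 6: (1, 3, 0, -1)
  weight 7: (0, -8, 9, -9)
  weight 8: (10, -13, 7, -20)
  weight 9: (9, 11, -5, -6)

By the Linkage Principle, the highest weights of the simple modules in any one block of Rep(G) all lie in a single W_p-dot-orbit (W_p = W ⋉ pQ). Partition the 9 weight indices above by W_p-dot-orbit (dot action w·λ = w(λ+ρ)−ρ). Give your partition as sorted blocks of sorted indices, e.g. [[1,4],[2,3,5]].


Type A_4, rank 4, |W|=120; reorder rows/cols to standard.

Ā_11 reps of the 9 weights (A_4, coords as presented):

    1: (3, 2, 0, 6)
    2: (1, 0, 1, 5)
    3: (1, 1, 6, 1)
    4: (2, 4, 1, 0)
    5: (3, 2, 0, 6)
    6: (2, 4, 1, 0)
    7: (2, 1, 4, 4)
    8: (3, 7, 0, 0)
    9: (1, 0, 1, 5)

These 9 weights hit 6 W_11-dot-orbits; sizes (2, 2, 1, 2, 1, 1):

[[1, 5], [2, 9], [3], [4, 6], [7], [8]]


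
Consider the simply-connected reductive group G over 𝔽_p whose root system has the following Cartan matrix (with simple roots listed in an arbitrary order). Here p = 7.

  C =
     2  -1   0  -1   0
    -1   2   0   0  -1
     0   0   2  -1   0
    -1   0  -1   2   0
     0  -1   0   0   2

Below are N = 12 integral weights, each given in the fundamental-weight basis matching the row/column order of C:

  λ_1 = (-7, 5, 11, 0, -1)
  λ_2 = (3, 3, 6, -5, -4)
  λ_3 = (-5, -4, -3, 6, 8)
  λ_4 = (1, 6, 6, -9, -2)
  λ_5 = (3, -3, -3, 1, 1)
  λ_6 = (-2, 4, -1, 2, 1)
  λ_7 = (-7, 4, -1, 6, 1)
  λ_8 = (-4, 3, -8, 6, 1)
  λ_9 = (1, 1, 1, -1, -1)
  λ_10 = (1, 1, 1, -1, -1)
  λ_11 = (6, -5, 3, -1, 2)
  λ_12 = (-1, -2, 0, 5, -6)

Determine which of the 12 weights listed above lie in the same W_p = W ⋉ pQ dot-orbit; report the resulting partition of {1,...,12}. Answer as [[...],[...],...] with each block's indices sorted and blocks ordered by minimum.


Type A_5, rank 5, |W|=720; reorder rows/cols to standard.

Ā_7 reps of the 12 weights (A_5, coords as presented):

    [1] (5, 1, 1, 0, 0)
    [2] (0, 0, 1, 3, 1)
    [3] (1, 4, 2, 0, 0)
    [4] (5, 1, 1, 0, 0)
    [5] (2, 2, 2, 0, 0)
    [6] (1, 4, 2, 0, 0)
    [7] (5, 1, 1, 0, 0)
    [8] (0, 0, 1, 3, 1)
    [9] (2, 2, 2, 0, 0)
    [10] (2, 2, 2, 0, 0)
    [11] (3, 0, 0, 0, 3)
    [12] (5, 1, 1, 0, 0)

Grouping the 12 weights by Ā_7-representative: 5 linkage classes.

[[1, 4, 7, 12], [2, 8], [3, 6], [5, 9, 10], [11]]


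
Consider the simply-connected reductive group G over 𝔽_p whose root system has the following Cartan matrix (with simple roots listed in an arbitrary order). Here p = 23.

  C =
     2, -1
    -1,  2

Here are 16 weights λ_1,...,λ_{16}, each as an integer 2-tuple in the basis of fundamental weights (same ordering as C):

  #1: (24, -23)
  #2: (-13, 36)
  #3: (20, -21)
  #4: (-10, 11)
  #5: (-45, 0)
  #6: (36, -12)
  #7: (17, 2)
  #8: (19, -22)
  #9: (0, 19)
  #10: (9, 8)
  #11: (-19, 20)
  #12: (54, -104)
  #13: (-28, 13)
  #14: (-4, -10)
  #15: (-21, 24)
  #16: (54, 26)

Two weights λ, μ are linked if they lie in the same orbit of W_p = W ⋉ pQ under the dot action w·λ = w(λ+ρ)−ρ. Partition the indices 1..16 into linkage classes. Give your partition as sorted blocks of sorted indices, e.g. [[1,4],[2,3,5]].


C ↔ A_2 under row/col permutation; |W(A_2)| = 6.

Folding the 16 weights λ_j+ρ into Ā_23 (reps in the given 2-coord order):

  1: (1, 20) · 2: (2, 9) · 3: (1, 20) · 4: (9, 3) · 5: (20, 2) · 6: (9, 3) · 7: (18, 3) · 8: (1, 20) · 9: (1, 20) · 10: (10, 9) · 11: (18, 3) · 12: (2, 9) · 13: (10, 9) · 14: (9, 3) · 15: (18, 3) · 16: (10, 9)

Grouping the 16 weights by Ā_23-representative: 6 linkage classes.

[[1, 3, 8, 9], [2, 12], [4, 6, 14], [5], [7, 11, 15], [10, 13, 16]]


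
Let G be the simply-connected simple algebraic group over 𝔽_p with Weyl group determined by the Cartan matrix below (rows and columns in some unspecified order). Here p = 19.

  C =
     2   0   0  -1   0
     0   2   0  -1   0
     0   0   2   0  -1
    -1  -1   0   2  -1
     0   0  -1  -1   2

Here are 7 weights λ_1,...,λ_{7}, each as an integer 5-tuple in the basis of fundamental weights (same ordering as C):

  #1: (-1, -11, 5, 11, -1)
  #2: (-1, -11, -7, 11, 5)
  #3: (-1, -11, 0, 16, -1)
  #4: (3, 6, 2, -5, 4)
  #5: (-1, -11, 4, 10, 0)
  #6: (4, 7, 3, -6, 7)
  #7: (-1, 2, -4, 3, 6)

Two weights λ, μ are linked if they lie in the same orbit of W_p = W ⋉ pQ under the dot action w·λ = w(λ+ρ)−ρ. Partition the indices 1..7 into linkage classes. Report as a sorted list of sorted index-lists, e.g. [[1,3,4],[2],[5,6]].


Dynkin diagram of C (from the 8 off-diagonal −1 entries): D_5.

Ā_19 reps of the 7 weights (D_5, coords as presented):

    λ_1 → (0, 10, 5, 1, 1)
    λ_2 → (0, 10, 5, 1, 1)
    λ_3 → (0, 10, 5, 1, 1)
    λ_4 → (0, 3, 3, 4, 1)
    λ_5 → (0, 10, 5, 1, 1)
    λ_6 → (0, 3, 3, 4, 1)
    λ_7 → (0, 3, 3, 4, 1)

2 distinct reps among the 7 weights ⇒ 2 W_19-linkage classes:

[[1, 2, 3, 5], [4, 6, 7]]


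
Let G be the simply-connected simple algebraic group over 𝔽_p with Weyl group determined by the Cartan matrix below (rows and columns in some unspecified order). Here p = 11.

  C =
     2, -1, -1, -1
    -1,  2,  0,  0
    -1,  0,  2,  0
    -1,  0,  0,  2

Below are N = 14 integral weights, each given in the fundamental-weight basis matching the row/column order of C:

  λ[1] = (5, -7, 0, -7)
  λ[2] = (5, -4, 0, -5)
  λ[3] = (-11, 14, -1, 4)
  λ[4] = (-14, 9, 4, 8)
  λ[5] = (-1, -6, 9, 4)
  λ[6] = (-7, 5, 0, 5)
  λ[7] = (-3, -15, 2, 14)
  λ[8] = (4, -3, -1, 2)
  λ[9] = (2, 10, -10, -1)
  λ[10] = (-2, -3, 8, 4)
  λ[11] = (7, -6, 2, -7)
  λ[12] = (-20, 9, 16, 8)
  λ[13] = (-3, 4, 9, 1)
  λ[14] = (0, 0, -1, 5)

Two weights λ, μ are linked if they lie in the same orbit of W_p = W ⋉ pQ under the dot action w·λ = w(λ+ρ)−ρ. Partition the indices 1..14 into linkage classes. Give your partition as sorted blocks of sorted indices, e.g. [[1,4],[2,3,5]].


Type D_4, rank 4, |W|=192; reorder rows/cols to standard.

λ_j+ρ reflected into Ā_11 (⟨·,θ^∨⟩≤11); 4-tuples as given:

  [1] (1, 0, 5, 0);  [2] (1, 2, 0, 3);  [3] (1, 0, 5, 0);  [4] (0, 1, 6, 2);  [5] (1, 0, 5, 0);  [6] (1, 0, 5, 0);  [7] (0, 1, 6, 2);  [8] (3, 2, 0, 3);  [9] (3, 2, 0, 3);  [10] (0, 1, 6, 2);  [11] (3, 2, 0, 3);  [12] (0, 1, 6, 2);  [13] (0, 1, 6, 2);  [14] (1, 1, 0, 6)

Grouping the 14 weights by Ā_11-representative: 5 linkage classes.

[[1, 3, 5, 6], [2], [4, 7, 10, 12, 13], [8, 9, 11], [14]]


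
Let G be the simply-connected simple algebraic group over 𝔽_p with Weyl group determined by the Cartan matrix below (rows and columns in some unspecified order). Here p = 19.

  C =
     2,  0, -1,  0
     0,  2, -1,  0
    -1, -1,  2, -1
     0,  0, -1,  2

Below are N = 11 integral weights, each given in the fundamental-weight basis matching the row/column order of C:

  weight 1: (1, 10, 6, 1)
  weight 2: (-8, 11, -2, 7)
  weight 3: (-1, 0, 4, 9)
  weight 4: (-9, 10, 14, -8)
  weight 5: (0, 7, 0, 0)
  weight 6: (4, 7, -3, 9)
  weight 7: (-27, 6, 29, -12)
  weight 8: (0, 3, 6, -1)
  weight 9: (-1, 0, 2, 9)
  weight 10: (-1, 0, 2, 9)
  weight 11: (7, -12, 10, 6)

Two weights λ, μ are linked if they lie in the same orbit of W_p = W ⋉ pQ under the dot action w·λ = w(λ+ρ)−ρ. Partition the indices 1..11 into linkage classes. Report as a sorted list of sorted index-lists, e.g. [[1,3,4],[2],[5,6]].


Cartan matrix: type D_4 (|W|=192); un-permuting the 4 rows.

λ_j+ρ reflected into Ā_19 (⟨·,θ^∨⟩≤19); 4-tuples as given:

  λ_1 → (1, 8, 1, 1)
  λ_2 → (1, 4, 7, 0)
  λ_3 → (0, 1, 3, 10)
  λ_4 → (1, 4, 7, 0)
  λ_5 → (1, 8, 1, 1)
  λ_6 → (3, 6, 0, 8)
  λ_7 → (1, 4, 7, 0)
  λ_8 → (1, 4, 7, 0)
  λ_9 → (0, 1, 3, 10)
  λ_10 → (0, 1, 3, 10)
  λ_11 → (1, 4, 7, 0)

These 11 weights hit 4 W_19-dot-orbits; sizes (2, 5, 3, 1):

[[1, 5], [2, 4, 7, 8, 11], [3, 9, 10], [6]]


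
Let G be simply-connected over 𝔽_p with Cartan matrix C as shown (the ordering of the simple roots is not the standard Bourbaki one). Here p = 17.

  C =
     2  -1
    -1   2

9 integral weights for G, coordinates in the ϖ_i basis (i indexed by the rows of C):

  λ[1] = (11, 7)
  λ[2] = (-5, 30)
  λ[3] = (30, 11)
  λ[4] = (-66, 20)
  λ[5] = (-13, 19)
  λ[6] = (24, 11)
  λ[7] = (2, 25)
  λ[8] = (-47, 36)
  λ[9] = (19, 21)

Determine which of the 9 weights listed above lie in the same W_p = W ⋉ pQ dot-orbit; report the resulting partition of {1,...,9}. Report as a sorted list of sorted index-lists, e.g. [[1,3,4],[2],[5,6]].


Root system A_2: the 2×2 matrix C matches after relabeling.

W_17-reps of the 9 weights in Ā_17 (same 2-coord order as C):

    [1] (9, 5)
    [2] (10, 3)
    [3] (9, 5)
    [4] (10, 3)
    [5] (9, 5)
    [6] (3, 5)
    [7] (9, 5)
    [8] (9, 5)
    [9] (3, 5)

The 9 indices split into 3 linkage classes (same alcove rep ⇔ same W_17-dot-orbit):

[[1, 3, 5, 7, 8], [2, 4], [6, 9]]


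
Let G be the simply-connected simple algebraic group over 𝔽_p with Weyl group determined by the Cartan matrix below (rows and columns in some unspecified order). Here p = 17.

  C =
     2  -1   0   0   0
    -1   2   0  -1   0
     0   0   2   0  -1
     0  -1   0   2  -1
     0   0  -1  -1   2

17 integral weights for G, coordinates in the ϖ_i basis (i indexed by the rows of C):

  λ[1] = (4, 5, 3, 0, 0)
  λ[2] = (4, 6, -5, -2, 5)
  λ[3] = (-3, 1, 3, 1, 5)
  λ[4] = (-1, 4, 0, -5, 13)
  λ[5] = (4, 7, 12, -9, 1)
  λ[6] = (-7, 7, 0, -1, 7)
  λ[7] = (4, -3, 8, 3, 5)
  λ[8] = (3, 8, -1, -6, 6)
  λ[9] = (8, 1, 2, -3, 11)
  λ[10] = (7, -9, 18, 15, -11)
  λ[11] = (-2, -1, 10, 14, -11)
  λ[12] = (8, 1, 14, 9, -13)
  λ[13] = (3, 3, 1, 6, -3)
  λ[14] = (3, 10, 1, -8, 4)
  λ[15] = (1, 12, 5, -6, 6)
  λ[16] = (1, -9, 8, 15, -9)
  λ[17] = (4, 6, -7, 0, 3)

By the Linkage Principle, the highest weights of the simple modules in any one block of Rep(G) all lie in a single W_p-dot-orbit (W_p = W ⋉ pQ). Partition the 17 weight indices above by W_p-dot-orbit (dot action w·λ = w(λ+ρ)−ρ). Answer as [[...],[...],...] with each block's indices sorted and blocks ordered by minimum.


C ↔ A_5 under row/col permutation; |W(A_5)| = 720.

W_17-reps of the 17 weights in Ā_17 (same 5-coord order as C):

  1: (5, 6, 4, 1, 1)
  2: (5, 6, 4, 1, 1)
  3: (2, 0, 4, 2, 6)
  4: (0, 1, 1, 4, 10)
  5: (2, 0, 4, 2, 6)
  6: (6, 2, 1, 0, 8)
  7: (2, 0, 4, 2, 6)
  8: (4, 4, 0, 5, 2)
  9: (2, 0, 4, 2, 6)
  10: (6, 2, 1, 0, 8)
  11: (0, 1, 1, 4, 10)
  12: (2, 0, 4, 2, 6)
  13: (4, 4, 0, 5, 2)
  14: (4, 4, 0, 5, 2)
  15: (4, 4, 0, 5, 2)
  16: (6, 2, 1, 0, 8)
  17: (5, 6, 4, 1, 1)

The 17 indices split into 5 linkage classes (same alcove rep ⇔ same W_17-dot-orbit):

[[1, 2, 17], [3, 5, 7, 9, 12], [4, 11], [6, 10, 16], [8, 13, 14, 15]]


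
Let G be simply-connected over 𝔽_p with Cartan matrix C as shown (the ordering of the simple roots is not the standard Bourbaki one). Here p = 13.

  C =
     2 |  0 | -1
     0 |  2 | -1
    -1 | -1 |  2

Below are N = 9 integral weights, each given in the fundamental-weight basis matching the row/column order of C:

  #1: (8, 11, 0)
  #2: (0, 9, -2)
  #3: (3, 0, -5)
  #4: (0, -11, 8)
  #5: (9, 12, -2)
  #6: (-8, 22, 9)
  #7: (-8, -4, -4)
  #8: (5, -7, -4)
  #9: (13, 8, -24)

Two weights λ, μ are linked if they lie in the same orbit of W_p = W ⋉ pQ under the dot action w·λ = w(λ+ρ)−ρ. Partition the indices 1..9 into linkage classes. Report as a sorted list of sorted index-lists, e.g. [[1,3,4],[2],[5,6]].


Dynkin diagram of C (from the 4 off-diagonal −1 entries): A_3.

λ_j+ρ reflected into Ā_13 (⟨·,θ^∨⟩≤13); 3-tuples as given:

    λ_1 → (0, 3, 1)
    λ_2 → (0, 9, 1)
    λ_3 → (0, 3, 1)
    λ_4 → (0, 9, 1)
    λ_5 → (0, 3, 1)
    λ_6 → (3, 7, 3)
    λ_7 → (3, 7, 3)
    λ_8 → (3, 3, 3)
    λ_9 → (0, 3, 1)

Grouping the 9 weights by Ā_13-representative: 4 linkage classes.

[[1, 3, 5, 9], [2, 4], [6, 7], [8]]


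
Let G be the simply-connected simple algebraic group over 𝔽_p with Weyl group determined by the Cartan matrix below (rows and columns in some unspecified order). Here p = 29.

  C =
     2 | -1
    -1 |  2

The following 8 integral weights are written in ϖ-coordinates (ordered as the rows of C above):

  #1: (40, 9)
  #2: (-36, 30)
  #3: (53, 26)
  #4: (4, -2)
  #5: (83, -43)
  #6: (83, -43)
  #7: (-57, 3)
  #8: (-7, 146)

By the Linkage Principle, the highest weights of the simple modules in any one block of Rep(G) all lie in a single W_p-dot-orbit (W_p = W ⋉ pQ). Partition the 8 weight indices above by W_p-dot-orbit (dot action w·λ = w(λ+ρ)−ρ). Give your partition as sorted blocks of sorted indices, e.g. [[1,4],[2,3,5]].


Dynkin diagram of C (from the 2 off-diagonal −1 entries): A_2.

Folding the 8 weights λ_j+ρ into Ā_29 (reps in the given 2-coord order):

    1: (7, 12)
    2: (23, 2)
    3: (23, 2)
    4: (4, 1)
    5: (13, 13)
    6: (13, 13)
    7: (23, 2)
    8: (23, 2)

The 8 indices split into 4 linkage classes (same alcove rep ⇔ same W_29-dot-orbit):

[[1], [2, 3, 7, 8], [4], [5, 6]]


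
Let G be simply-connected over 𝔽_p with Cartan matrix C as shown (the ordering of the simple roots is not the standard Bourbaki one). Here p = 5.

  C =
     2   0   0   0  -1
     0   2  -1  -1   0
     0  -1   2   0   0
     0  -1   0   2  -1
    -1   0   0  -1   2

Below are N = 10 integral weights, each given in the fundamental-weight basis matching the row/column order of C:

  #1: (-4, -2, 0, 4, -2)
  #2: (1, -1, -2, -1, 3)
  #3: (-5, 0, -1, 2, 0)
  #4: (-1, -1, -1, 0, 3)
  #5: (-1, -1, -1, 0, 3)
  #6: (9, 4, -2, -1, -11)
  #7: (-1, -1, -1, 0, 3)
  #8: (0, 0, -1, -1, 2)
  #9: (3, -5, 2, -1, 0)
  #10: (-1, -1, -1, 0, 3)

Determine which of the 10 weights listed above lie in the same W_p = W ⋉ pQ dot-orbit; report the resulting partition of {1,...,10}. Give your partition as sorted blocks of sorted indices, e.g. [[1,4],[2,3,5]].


Root system A_5: the 5×5 matrix C matches after relabeling.

Folding the 10 weights λ_j+ρ into Ā_5 (reps in the given 5-coord order):

    [1] (1, 1, 0, 0, 3)
    [2] (1, 1, 0, 0, 3)
    [3] (1, 1, 0, 0, 3)
    [4] (0, 0, 0, 1, 4)
    [5] (0, 0, 0, 1, 4)
    [6] (0, 0, 0, 1, 4)
    [7] (0, 0, 0, 1, 4)
    [8] (1, 1, 0, 0, 3)
    [9] (1, 1, 0, 0, 3)
    [10] (0, 0, 0, 1, 4)

2 distinct reps among the 10 weights ⇒ 2 W_5-linkage classes:

[[1, 2, 3, 8, 9], [4, 5, 6, 7, 10]]


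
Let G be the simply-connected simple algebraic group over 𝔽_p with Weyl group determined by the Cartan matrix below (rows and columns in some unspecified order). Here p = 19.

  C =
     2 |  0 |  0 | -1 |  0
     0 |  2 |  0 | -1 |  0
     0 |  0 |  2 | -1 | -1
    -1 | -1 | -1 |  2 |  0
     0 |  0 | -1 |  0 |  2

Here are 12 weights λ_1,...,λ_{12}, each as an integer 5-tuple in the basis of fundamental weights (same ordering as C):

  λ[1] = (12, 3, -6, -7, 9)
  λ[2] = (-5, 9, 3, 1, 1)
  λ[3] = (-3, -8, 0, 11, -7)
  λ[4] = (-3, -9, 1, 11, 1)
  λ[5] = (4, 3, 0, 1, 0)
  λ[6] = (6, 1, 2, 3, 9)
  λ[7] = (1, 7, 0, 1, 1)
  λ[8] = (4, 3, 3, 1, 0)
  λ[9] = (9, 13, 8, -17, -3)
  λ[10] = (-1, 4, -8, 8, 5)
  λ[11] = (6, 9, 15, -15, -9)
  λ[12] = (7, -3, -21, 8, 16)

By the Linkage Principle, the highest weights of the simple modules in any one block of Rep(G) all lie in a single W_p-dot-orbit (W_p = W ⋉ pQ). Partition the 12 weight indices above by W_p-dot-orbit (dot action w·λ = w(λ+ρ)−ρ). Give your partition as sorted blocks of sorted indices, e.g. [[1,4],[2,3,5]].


Type D_5, rank 5, |W|=1920; reorder rows/cols to standard.

W_19-reps of the 12 weights in Ā_19 (same 5-coord order as C):

  [1] (0, 5, 3, 2, 1)
  [2] (2, 8, 1, 2, 2)
  [3] (0, 5, 3, 2, 1)
  [4] (2, 8, 1, 2, 2)
  [5] (5, 4, 1, 2, 1)
  [6] (0, 5, 3, 2, 1)
  [7] (2, 8, 1, 2, 2)
  [8] (5, 4, 1, 2, 1)
  [9] (5, 1, 1, 1, 7)
  [10] (0, 5, 3, 2, 1)
  [11] (4, 1, 3, 3, 2)
  [12] (2, 8, 1, 2, 2)

Linkage partition of the 12 weights (5 classes, p=19):

[[1, 3, 6, 10], [2, 4, 7, 12], [5, 8], [9], [11]]


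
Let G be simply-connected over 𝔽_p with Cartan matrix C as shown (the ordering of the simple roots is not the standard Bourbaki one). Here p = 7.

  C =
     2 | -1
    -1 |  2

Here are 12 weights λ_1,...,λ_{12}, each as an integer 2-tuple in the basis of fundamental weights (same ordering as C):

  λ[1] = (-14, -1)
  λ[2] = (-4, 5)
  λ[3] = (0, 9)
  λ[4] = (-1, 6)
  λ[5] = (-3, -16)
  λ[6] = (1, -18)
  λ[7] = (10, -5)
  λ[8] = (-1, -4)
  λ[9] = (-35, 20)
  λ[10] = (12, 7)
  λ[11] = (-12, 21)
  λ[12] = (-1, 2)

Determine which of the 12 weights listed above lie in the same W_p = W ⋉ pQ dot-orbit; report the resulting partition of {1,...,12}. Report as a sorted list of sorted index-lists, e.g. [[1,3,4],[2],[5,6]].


A_2 Cartan matrix, 2 simple roots permuted; ρ=(1,1).

Ā_7 reps of the 12 weights (A_2, coords as presented):

  [1] (6, 1)
  [2] (3, 3)
  [3] (3, 3)
  [4] (0, 7)
  [5] (2, 4)
  [6] (2, 4)
  [7] (3, 0)
  [8] (3, 0)
  [9] (6, 1)
  [10] (6, 1)
  [11] (3, 3)
  [12] (0, 3)

Linkage partition of the 12 weights (6 classes, p=7):

[[1, 9, 10], [2, 3, 11], [4], [5, 6], [7, 8], [12]]


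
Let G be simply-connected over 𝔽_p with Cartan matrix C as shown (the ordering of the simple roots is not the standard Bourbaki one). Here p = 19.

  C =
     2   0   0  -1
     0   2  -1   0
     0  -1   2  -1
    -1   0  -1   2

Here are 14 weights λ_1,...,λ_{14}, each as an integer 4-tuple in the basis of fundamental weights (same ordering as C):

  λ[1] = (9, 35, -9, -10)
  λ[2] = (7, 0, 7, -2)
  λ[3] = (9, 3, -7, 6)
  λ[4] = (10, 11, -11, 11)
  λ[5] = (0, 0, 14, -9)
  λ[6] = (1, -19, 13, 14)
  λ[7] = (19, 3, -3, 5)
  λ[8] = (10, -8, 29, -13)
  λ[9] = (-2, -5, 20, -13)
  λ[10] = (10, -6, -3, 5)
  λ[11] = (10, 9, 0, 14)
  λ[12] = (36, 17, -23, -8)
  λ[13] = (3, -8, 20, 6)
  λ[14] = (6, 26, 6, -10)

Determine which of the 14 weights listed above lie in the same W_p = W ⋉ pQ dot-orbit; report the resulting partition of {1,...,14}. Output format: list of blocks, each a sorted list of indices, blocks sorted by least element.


C ↔ A_4 under row/col permutation; |W(A_4)| = 120.

Ā_19 reps of the 14 weights (A_4, coords as presented):

  λ_1+ρ ↦ (1, 2, 0, 9);  λ_2+ρ ↦ (7, 1, 7, 1);  λ_3+ρ ↦ (10, 2, 4, 1);  λ_4+ρ ↦ (5, 4, 6, 2);  λ_5+ρ ↦ (7, 1, 7, 1);  λ_6+ρ ↦ (10, 2, 4, 1);  λ_7+ρ ↦ (10, 2, 4, 1);  λ_8+ρ ↦ (7, 1, 7, 1);  λ_9+ρ ↦ (10, 2, 4, 1);  λ_10+ρ ↦ (10, 2, 4, 1);  λ_11+ρ ↦ (7, 1, 7, 1);  λ_12+ρ ↦ (7, 1, 7, 1);  λ_13+ρ ↦ (5, 4, 6, 2);  λ_14+ρ ↦ (5, 4, 6, 2)

Linkage partition of the 14 weights (4 classes, p=19):

[[1], [2, 5, 8, 11, 12], [3, 6, 7, 9, 10], [4, 13, 14]]


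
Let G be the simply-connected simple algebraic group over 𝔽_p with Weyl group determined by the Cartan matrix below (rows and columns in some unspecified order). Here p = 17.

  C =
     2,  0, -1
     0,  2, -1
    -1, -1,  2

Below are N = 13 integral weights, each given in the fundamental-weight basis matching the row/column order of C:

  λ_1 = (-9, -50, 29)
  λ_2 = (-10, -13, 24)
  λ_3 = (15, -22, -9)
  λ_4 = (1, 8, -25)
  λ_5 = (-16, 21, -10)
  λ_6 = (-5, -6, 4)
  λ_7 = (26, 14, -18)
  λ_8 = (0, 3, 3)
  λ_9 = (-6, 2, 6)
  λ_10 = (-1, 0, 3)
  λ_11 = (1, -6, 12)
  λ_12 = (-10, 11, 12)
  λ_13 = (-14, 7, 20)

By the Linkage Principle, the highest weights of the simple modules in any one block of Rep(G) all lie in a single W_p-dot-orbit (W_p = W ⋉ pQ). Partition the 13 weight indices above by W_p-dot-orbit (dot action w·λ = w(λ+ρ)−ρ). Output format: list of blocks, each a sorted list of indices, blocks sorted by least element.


C ↔ A_3 under row/col permutation; |W(A_3)| = 24.

Each λ_j+ρ reduced to Ā_17; 3-tuples below use C's row order:

  λ_1+ρ ↦ (2, 5, 8)
  λ_2+ρ ↦ (1, 4, 4)
  λ_3+ρ ↦ (1, 4, 4)
  λ_4+ρ ↦ (2, 5, 8)
  λ_5+ρ ↦ (2, 5, 8)
  λ_6+ρ ↦ (0, 1, 4)
  λ_7+ρ ↦ (0, 8, 7)
  λ_8+ρ ↦ (1, 4, 4)
  λ_9+ρ ↦ (5, 3, 2)
  λ_10+ρ ↦ (0, 1, 4)
  λ_11+ρ ↦ (2, 5, 8)
  λ_12+ρ ↦ (1, 4, 4)
  λ_13+ρ ↦ (1, 4, 4)

Linkage partition of the 13 weights (5 classes, p=17):

[[1, 4, 5, 11], [2, 3, 8, 12, 13], [6, 10], [7], [9]]


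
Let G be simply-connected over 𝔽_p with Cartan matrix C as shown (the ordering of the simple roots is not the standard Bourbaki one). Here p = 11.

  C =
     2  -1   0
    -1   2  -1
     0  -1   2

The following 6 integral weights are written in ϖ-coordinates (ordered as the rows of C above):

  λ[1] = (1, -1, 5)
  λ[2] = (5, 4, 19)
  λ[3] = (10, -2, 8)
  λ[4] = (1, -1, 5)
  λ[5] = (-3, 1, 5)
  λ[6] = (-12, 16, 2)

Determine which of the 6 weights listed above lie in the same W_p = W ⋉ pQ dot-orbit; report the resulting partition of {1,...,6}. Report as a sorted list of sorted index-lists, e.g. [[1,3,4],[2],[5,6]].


Root system A_3: the 3×3 matrix C matches after relabeling.

Each λ_j+ρ reduced to Ā_11; 3-tuples below use C's row order:

  [1] (2, 0, 6)
  [2] (2, 0, 6)
  [3] (2, 1, 0)
  [4] (2, 0, 6)
  [5] (2, 0, 6)
  [6] (2, 0, 6)

Partition of {1..6} into 2 W_11-dot-orbits:

[[1, 2, 4, 5, 6], [3]]


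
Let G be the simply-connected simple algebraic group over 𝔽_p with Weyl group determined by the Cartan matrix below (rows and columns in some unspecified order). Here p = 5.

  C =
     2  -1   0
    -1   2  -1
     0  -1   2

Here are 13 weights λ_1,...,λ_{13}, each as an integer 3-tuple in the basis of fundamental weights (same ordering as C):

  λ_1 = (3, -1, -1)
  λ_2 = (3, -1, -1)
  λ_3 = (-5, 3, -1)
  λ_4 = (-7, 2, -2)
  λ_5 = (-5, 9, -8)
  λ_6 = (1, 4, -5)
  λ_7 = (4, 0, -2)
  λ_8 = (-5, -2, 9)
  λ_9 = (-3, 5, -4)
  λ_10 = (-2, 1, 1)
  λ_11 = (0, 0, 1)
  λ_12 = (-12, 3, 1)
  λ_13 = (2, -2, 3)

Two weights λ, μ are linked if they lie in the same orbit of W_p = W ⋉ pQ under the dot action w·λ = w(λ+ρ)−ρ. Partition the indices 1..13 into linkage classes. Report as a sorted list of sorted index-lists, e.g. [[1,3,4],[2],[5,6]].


Dynkin diagram of C (from the 4 off-diagonal −1 entries): A_3.

Folding the 13 weights λ_j+ρ into Ā_5 (reps in the given 3-coord order):

  [1] (4, 0, 0)
  [2] (4, 0, 0)
  [3] (4, 0, 0)
  [4] (1, 1, 2)
  [5] (1, 1, 0)
  [6] (0, 1, 2)
  [7] (4, 0, 0)
  [8] (4, 0, 0)
  [9] (1, 1, 2)
  [10] (1, 1, 2)
  [11] (1, 1, 2)
  [12] (1, 1, 0)
  [13] (1, 1, 2)

4 distinct reps among the 13 weights ⇒ 4 W_5-linkage classes:

[[1, 2, 3, 7, 8], [4, 9, 10, 11, 13], [5, 12], [6]]


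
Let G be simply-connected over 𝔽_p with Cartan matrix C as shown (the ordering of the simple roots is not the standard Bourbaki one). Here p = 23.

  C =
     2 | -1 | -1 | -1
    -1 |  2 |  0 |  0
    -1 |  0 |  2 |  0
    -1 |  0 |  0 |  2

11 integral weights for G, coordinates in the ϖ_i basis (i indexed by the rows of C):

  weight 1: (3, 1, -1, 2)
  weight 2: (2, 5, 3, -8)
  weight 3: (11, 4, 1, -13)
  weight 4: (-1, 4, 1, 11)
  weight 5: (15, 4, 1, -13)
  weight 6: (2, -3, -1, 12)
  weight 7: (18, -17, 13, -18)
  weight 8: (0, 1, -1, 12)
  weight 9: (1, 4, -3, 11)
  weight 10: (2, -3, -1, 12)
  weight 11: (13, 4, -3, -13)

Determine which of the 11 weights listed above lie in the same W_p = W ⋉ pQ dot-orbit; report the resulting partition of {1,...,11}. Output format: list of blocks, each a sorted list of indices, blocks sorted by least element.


Type D_4, rank 4, |W|=192; reorder rows/cols to standard.

W_23-reps of the 11 weights in Ā_23 (same 4-coord order as C):

  λ_1 → (4, 2, 0, 3);  λ_2 → (4, 2, 0, 3);  λ_3 → (0, 5, 2, 12);  λ_4 → (0, 5, 2, 12);  λ_5 → (0, 5, 2, 12);  λ_6 → (1, 2, 0, 13);  λ_7 → (4, 2, 0, 3);  λ_8 → (1, 2, 0, 13);  λ_9 → (0, 5, 2, 12);  λ_10 → (1, 2, 0, 13);  λ_11 → (0, 5, 2, 12)

Grouping the 11 weights by Ā_23-representative: 3 linkage classes.

[[1, 2, 7], [3, 4, 5, 9, 11], [6, 8, 10]]


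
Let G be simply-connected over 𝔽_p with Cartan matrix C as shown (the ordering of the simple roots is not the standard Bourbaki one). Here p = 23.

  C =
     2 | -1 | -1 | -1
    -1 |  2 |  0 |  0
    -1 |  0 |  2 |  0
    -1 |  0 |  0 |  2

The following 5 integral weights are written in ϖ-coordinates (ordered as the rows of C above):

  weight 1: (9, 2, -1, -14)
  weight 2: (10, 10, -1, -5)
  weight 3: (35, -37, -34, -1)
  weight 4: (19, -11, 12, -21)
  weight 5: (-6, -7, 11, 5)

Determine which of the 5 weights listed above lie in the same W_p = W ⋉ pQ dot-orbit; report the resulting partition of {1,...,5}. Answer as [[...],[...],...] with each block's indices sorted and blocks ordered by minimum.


D_4 Cartan matrix, 4 simple roots permuted; ρ=(1,1,1,1).

Folding the 5 weights λ_j+ρ into Ā_23 (reps in the given 4-coord order):

    λ_1+ρ ↦ (0, 0, 3, 10)
    λ_2+ρ ↦ (1, 11, 0, 4)
    λ_3+ρ ↦ (0, 0, 3, 10)
    λ_4+ρ ↦ (0, 0, 3, 10)
    λ_5+ρ ↦ (1, 5, 1, 5)

These 5 weights hit 3 W_23-dot-orbits; sizes (3, 1, 1):

[[1, 3, 4], [2], [5]]


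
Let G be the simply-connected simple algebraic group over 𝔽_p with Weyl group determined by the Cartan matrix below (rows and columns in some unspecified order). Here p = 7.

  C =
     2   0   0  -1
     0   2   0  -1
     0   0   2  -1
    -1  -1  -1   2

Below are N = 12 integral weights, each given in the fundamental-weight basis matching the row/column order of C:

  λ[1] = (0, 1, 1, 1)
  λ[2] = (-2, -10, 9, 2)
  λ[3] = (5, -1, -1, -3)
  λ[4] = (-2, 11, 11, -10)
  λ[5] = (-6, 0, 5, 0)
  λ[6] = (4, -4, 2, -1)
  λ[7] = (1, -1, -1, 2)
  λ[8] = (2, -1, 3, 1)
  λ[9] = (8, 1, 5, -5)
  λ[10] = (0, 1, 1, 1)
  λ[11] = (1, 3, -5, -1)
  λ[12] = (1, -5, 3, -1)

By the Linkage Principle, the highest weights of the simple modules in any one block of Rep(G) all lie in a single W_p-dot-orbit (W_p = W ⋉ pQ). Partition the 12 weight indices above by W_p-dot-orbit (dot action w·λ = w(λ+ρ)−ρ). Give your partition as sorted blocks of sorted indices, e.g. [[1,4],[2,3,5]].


C ↔ D_4 under row/col permutation; |W(D_4)| = 192.

Ā_7 reps of the 12 weights (D_4, coords as presented):

  λ_1 → (1, 2, 2, 0)
  λ_2 → (1, 3, 2, 0)
  λ_3 → (2, 0, 0, 2)
  λ_4 → (1, 2, 2, 0)
  λ_5 → (1, 3, 2, 0)
  λ_6 → (2, 0, 0, 2)
  λ_7 → (2, 0, 0, 2)
  λ_8 → (1, 2, 2, 0)
  λ_9 → (1, 2, 2, 0)
  λ_10 → (1, 2, 2, 0)
  λ_11 → (2, 0, 0, 2)
  λ_12 → (2, 0, 0, 2)

These 12 weights hit 3 W_7-dot-orbits; sizes (5, 2, 5):

[[1, 4, 8, 9, 10], [2, 5], [3, 6, 7, 11, 12]]


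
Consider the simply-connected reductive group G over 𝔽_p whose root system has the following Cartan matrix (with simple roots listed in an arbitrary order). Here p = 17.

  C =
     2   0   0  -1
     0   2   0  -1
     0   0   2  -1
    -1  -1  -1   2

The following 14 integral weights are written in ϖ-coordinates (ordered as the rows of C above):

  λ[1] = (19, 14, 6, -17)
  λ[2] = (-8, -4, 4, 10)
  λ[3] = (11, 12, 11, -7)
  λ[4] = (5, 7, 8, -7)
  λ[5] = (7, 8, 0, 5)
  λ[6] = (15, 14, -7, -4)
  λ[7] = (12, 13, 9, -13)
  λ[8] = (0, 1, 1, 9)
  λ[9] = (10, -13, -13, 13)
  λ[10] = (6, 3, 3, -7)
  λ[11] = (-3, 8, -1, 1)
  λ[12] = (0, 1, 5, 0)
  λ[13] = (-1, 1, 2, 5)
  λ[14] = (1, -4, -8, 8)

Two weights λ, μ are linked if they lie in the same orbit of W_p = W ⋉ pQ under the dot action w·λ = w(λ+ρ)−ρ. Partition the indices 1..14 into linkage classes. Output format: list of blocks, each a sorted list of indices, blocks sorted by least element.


Dynkin diagram of C (from the 6 off-diagonal −1 entries): D_4.

Each λ_j+ρ reduced to Ā_17; 4-tuples below use C's row order:

  λ_1+ρ ↦ (1, 2, 6, 1);  λ_2+ρ ↦ (7, 3, 5, 1);  λ_3+ρ ↦ (2, 1, 2, 3);  λ_4+ρ ↦ (0, 2, 3, 6);  λ_5+ρ ↦ (1, 2, 6, 1);  λ_6+ρ ↦ (2, 1, 2, 3);  λ_7+ρ ↦ (1, 2, 2, 2);  λ_8+ρ ↦ (1, 2, 2, 2);  λ_9+ρ ↦ (1, 2, 2, 2);  λ_10+ρ ↦ (1, 2, 2, 2);  λ_11+ρ ↦ (2, 9, 0, 0);  λ_12+ρ ↦ (1, 2, 6, 1);  λ_13+ρ ↦ (0, 2, 3, 6);  λ_14+ρ ↦ (1, 2, 6, 1)

The 14 indices split into 6 linkage classes (same alcove rep ⇔ same W_17-dot-orbit):

[[1, 5, 12, 14], [2], [3, 6], [4, 13], [7, 8, 9, 10], [11]]
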